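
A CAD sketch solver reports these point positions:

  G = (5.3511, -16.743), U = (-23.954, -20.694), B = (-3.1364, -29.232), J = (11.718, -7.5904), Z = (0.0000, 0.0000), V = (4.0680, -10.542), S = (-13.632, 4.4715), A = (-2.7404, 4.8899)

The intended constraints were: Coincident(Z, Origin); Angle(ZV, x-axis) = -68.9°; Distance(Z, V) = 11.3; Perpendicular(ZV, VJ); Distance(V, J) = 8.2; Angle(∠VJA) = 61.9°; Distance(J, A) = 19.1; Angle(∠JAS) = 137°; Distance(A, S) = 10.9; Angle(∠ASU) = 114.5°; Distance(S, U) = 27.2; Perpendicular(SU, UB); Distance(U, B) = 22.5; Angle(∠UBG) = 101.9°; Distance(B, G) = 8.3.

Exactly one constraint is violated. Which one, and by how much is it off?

Distance(B, G) = 8.3 — off by 6.80.

Z = (0.00, 0.00) ✓; ZV at -68.90° ✓; |ZV| = 11.30 ✓; ∠(ZV, VJ) = 90.00° ✓; |VJ| = 8.200 ✓; ∠VJA = 61.90° ✓; |JA| = 19.10 ✓; ∠JAS = 137.0° ✓; |AS| = 10.90 ✓; ∠ASU = 114.5° ✓; |SU| = 27.20 ✓; ∠(SU, UB) = 90.00° ✓; |UB| = 22.50 ✓; ∠UBG = 101.9° ✓; |BG| = 15.10 ✗.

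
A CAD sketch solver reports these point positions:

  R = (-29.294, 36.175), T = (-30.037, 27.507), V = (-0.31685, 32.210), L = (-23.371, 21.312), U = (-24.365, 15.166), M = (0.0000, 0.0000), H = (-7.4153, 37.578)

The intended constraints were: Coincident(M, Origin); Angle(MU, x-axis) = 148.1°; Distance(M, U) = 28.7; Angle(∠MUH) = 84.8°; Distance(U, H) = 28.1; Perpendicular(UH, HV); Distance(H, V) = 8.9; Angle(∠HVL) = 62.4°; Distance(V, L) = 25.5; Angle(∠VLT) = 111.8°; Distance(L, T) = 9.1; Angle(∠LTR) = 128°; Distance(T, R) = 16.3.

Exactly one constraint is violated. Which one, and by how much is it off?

Distance(T, R) = 16.3 — off by 7.60.

M = (0.00, 0.00) ✓; MU at 148.1° ✓; |MU| = 28.70 ✓; ∠MUH = 84.80° ✓; |UH| = 28.10 ✓; ∠(UH, HV) = 90.00° ✓; |HV| = 8.900 ✓; ∠HVL = 62.40° ✓; |VL| = 25.50 ✓; ∠VLT = 111.8° ✓; |LT| = 9.100 ✓; ∠LTR = 128.0° ✓; |TR| = 8.700 ✗.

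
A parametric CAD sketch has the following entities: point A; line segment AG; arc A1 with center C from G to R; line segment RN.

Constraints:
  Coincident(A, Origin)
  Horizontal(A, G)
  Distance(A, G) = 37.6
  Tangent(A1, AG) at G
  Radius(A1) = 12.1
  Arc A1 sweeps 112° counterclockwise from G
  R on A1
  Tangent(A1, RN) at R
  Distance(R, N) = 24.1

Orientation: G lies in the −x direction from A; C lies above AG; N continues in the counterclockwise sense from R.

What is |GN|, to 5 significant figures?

39.039

On A1, G sits at bearing -90° from C; a 112° counterclockwise sweep puts R at bearing 22°, so R = C + 12.1·(cos 22°, sin 22°) = (-26.381, 16.633). Tangency of A1 to RN means the radius CR is perpendicular to RN, so RN runs along (−sin 22°, cos 22°); with |RN| = 24.1, N = (-35.409, 38.978). Then |GN| = |N − G| = 39.039.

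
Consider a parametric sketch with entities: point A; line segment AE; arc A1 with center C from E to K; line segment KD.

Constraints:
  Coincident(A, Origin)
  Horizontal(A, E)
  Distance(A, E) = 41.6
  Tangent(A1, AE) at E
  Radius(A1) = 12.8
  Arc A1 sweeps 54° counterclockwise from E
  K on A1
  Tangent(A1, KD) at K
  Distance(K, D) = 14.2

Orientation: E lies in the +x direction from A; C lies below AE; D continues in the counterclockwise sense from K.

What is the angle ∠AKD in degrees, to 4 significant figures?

63.59°

A is at the origin; A and E share the same y with |AE| = 41.6 and E on the +x side, so E = (41.60, 0.000). The tangent condition forces CE to be normal to AE, so C = E + (0, -12.8) = (41.60, -12.80). On A1, E sits at bearing 90° from C; a 54° counterclockwise sweep puts K at bearing 144°, so K = C + 12.8·(cos 144°, sin 144°) = (31.24, -5.276). Since A1 is tangent to KD there, CK ⟂ KD, so KD runs along (−sin 144°, cos 144°); with |KD| = 14.2, D = (22.90, -16.76). Then cos ∠AKD = KA·KD / (|KA||KD|), giving 63.59°.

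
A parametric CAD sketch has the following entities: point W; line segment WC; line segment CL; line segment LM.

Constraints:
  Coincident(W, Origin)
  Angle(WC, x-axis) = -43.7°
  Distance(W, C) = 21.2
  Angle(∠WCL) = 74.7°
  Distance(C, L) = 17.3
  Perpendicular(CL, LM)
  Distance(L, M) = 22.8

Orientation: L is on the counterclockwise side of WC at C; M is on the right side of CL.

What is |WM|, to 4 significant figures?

44.80

W is at the origin; WC runs at -43.7° with length 21.2, so C = 21.2·(cos -43.7°, sin -43.7°) = (15.33, -14.65). ∠WCL = 74.7°, so CL runs at -43.7° + (180° − 74.7°) = 61.60° from the x-axis; with |CL| = 17.3, L = C + 17.3·(cos 61.60°, sin 61.60°) = (23.56, 0.5712). CL ⟂ LM; with |LM| = 22.8 on the right of CL, M = L + 22.8·(0.8796, -0.4756) = (43.61, -10.27). Then |WM| = |M − W| = 44.80.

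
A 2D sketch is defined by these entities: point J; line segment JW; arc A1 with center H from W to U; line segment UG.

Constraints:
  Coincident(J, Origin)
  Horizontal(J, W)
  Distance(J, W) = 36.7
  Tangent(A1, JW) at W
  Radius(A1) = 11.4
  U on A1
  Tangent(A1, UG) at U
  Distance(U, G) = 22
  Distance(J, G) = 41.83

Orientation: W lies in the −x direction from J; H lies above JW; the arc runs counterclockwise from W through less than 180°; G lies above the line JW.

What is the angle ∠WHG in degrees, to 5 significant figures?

152.43°

J is at the origin; JW is horizontal with |JW| = 36.7 and W on the −x side, so W = (-36.700, 0.0000). Tangency of A1 to JW means the radius HW is perpendicular to JW, so H = W + (0, 11.4) = (-36.700, 11.400). Since HU ⟂ UG (tangency), |HG| = √(11.4² + 22.0²) = 24.778 regardless of where U sits on A1. So G lies on both circle(J, 41.83) and circle(H, 24.778); the above-JW intersection is G = (-25.231, 33.364). U is the foot of the tangent from G: U = (-25.300, 11.364).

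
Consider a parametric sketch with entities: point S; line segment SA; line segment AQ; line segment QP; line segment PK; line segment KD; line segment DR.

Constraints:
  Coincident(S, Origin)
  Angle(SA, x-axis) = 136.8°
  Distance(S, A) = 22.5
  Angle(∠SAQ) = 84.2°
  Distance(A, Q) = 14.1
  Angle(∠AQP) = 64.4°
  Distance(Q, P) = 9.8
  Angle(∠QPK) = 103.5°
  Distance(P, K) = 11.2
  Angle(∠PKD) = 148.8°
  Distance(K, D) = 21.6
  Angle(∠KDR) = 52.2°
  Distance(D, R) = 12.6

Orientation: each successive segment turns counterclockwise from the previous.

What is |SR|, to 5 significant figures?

33.324

∠PKD = 148.8° gives KD at 95.900° from the x-axis; with |KD| = 21.6, D = (-12.807, 33.808). ∠KDR = 52.2° gives DR at -136.30° from the x-axis; with |DR| = 12.6, R = (-21.916, 25.103). Then |SR| = |R − S| = 33.324.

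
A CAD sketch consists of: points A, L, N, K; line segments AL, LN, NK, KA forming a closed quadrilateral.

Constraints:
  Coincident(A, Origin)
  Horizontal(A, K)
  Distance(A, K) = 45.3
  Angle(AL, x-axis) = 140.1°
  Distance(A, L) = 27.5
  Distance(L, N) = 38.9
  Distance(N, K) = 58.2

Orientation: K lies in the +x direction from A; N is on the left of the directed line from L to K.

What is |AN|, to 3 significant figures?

44.8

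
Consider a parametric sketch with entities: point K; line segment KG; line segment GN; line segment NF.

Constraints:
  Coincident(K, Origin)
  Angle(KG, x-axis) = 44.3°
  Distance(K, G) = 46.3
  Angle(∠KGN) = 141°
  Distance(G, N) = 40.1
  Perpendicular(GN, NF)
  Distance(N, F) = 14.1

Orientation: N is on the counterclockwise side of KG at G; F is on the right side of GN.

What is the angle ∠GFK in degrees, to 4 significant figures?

10.24°

K is at the origin; KG runs at 44.3° with length 46.3, so G = 46.3·(cos 44.3°, sin 44.3°) = (33.14, 32.34). ∠KGN = 141.0°, so GN runs at 44.3° + (180° − 141.0°) = 83.30° from the x-axis; with |GN| = 40.1, N = G + 40.1·(cos 83.30°, sin 83.30°) = (37.82, 72.16). The perpendicularity gives NF at right angles to GN; with |NF| = 14.1 on the right of GN, F = N + 14.1·(0.9932, -0.1167) = (51.82, 70.52). Then cos ∠GFK = FG·FK / (|FG||FK|), giving 10.24°.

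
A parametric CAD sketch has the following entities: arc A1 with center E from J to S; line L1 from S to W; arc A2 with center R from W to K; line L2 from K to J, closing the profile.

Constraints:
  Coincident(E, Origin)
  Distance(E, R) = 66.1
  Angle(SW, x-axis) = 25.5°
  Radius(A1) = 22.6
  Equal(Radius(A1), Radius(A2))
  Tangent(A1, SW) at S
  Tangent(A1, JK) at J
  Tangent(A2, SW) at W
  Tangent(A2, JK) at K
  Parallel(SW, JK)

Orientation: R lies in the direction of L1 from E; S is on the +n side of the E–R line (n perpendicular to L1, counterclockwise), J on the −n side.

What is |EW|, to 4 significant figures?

69.86

Tangency of A1 to both parallel lines with radius 22.6 puts S and J at E ± 22.6·n: S = (-9.730, 20.40), J = (9.730, -20.40). Equal radii place W and K the same way about R: W = R + 22.6·n = (49.93, 48.86), K = R − 22.6·n = (69.39, 8.058). Then |EW| = |W − E| = 69.86.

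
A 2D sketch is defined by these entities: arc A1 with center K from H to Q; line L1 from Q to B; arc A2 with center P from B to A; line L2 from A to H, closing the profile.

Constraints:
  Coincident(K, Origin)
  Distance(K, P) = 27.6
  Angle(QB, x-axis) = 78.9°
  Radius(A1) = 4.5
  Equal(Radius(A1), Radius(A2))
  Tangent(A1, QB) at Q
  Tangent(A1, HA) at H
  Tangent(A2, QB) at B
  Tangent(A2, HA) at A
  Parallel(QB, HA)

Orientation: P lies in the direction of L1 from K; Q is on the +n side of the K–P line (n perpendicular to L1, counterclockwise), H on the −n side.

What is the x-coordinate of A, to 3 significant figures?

9.73

The slot axis is L1's direction at 78.9°, so u = (cos 78.9°, sin 78.9°) = (0.193, 0.981) and n = (−sin 78.9°, cos 78.9°) = (-0.981, 0.193). K is at the origin and P lies 27.6 along u from K, so P = 27.6·u = (5.31, 27.1). Tangency of A1 to both parallel lines with radius 4.5 puts Q and H at K ± 4.5·n: Q = (-4.42, 0.866), H = (4.42, -0.866). Equal radii place B and A the same way about P: B = P + 4.5·n = (0.898, 28.0), A = P − 4.5·n = (9.73, 26.2). So A.x = 9.73.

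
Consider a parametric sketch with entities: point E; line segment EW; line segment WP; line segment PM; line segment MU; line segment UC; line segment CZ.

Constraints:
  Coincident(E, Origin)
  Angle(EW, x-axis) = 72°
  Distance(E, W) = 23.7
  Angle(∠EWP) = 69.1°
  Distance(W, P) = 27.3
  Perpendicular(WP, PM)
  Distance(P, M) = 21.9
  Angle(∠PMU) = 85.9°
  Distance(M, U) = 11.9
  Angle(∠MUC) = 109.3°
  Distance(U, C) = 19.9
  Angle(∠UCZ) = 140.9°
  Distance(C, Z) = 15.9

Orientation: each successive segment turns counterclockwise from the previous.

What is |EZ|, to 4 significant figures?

35.78

E is at the origin; EW runs at 72.0° with length 23.7, so W = (7.324, 22.54). ∠EWP = 69.1° gives WP at -177.1° from the x-axis; with |WP| = 27.3, P = (-19.94, 21.16). The perpendicularity gives PM at right angles to WP, so PM runs at -87.10°; with |PM| = 21.9, M = (-18.83, -0.7131). ∠PMU = 85.9° gives MU at 7.000° from the x-axis; with |MU| = 11.9, U = (-7.022, 0.7371). ∠MUC = 109.3° gives UC at 77.70° from the x-axis; with |UC| = 19.9, C = (-2.783, 20.18). ∠UCZ = 140.9° gives CZ at 116.8° from the x-axis; with |CZ| = 15.9, Z = (-9.952, 34.37). Then |EZ| = |Z − E| = 35.78.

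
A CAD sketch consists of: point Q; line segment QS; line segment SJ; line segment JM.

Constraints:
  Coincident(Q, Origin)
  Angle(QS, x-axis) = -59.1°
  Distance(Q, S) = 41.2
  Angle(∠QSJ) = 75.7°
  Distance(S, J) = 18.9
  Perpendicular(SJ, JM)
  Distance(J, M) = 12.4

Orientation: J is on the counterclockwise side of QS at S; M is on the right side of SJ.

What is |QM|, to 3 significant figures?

53.0

Q is at the origin; QS runs at -59.1° with length 41.2, so S = 41.2·(cos -59.1°, sin -59.1°) = (21.2, -35.4). ∠QSJ = 75.7°, so SJ runs at -59.1° + (180° − 75.7°) = 45.2° from the x-axis; with |SJ| = 18.9, J = S + 18.9·(cos 45.2°, sin 45.2°) = (34.5, -21.9). SJ ⟂ JM; with |JM| = 12.4 on the right of SJ, M = J + 12.4·(0.710, -0.705) = (43.3, -30.7). Then |QM| = |M − Q| = 53.0.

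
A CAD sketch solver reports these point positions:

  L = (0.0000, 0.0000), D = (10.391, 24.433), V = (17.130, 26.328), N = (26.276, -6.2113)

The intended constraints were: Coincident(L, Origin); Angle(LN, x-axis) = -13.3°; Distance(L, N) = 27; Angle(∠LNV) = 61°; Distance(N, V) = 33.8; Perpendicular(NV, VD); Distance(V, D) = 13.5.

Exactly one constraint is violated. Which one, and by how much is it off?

Distance(V, D) = 13.5 — off by 6.50.

L = (0.00, 0.00) ✓; LN at -13.30° ✓; |LN| = 27.00 ✓; ∠LNV = 61.00° ✓; |NV| = 33.80 ✓; ∠(NV, VD) = 90.01° ✓; |VD| = 7.000 ✗.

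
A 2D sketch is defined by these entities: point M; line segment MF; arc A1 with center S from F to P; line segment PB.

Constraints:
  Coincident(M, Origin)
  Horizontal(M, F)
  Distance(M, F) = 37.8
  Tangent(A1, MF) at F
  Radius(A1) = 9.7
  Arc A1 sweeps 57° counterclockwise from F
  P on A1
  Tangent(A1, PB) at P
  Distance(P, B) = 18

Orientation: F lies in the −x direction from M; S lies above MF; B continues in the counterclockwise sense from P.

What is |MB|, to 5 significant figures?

27.843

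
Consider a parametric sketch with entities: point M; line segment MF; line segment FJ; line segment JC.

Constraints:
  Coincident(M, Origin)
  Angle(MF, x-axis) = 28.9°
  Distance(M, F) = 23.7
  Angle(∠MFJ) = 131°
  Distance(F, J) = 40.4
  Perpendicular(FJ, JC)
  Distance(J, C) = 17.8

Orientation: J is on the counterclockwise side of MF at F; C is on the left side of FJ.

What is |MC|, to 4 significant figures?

55.95

M is at the origin; MF runs at 28.9° with length 23.7, so F = 23.7·(cos 28.9°, sin 28.9°) = (20.75, 11.45). ∠MFJ = 131.0°, so FJ runs at 28.9° + (180° − 131.0°) = 77.90° from the x-axis; with |FJ| = 40.4, J = F + 40.4·(cos 77.90°, sin 77.90°) = (29.22, 50.96). FJ ⟂ JC; with |JC| = 17.8 on the left of FJ, C = J + 17.8·(-0.9778, 0.2096) = (11.81, 54.69). Then |MC| = |C − M| = 55.95.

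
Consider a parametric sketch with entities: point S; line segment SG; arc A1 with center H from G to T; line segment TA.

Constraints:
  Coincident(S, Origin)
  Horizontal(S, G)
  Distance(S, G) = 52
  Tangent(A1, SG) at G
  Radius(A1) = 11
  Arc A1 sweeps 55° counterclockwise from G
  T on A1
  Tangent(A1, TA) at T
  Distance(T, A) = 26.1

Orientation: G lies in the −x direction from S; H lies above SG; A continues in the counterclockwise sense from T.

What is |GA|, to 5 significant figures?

35.423

On A1, G sits at bearing -90° from H; a 55° counterclockwise sweep puts T at bearing -35°, so T = H + 11.0·(cos -35°, sin -35°) = (-42.989, 4.6907). A1 meets TA tangentially, so HT is at right angles to TA, so TA runs along (−sin -35°, cos -35°); with |TA| = 26.1, A = (-28.019, 26.071). Then |GA| = |A − G| = 35.423.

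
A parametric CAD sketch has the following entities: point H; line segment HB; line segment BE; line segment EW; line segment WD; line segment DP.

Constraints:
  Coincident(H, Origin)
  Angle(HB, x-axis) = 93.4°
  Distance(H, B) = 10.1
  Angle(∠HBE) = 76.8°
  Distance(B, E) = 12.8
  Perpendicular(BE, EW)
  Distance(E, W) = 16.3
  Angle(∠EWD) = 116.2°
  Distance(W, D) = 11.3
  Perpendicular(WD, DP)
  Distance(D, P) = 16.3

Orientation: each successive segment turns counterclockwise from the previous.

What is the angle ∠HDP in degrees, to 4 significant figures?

24.43°

∠EWD = 116.2° gives WD at -9.600° from the x-axis; with |WD| = 11.3, D = (2.933, -11.08). WD ⟂ DP, so DP runs at 80.40°; with |DP| = 16.3, P = (5.651, 4.992). Then cos ∠HDP = DH·DP / (|DH||DP|), giving 24.43°.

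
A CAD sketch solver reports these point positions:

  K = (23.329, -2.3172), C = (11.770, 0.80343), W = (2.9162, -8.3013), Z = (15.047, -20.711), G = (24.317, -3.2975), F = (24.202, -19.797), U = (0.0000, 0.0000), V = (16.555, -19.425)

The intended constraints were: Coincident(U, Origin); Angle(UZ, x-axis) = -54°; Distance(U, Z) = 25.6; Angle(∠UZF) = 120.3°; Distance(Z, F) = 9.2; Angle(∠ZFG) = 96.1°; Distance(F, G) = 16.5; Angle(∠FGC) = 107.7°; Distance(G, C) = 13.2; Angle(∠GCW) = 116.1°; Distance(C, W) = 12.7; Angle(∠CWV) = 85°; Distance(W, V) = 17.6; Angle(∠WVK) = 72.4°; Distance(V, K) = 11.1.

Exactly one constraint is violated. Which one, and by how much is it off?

Distance(V, K) = 11.1 — off by 7.30.

U = (0.00, 0.00) ✓; UZ at -54.00° ✓; |UZ| = 25.60 ✓; ∠UZF = 120.3° ✓; |ZF| = 9.201 ✓; ∠ZFG = 96.10° ✓; |FG| = 16.50 ✓; ∠FGC = 107.7° ✓; |GC| = 13.20 ✓; ∠GCW = 116.1° ✓; |CW| = 12.70 ✓; ∠CWV = 85.00° ✓; |WV| = 17.60 ✓; ∠WVK = 72.40° ✓; |VK| = 18.40 ✗.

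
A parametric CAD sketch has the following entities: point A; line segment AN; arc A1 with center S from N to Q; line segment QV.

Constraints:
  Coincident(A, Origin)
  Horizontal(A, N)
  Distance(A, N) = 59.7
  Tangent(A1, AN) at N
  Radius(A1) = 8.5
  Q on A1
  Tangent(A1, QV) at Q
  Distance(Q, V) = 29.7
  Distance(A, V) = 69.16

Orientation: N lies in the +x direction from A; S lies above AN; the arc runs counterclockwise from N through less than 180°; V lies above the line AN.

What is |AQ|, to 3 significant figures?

68.6

Checks: |SQ| = 8.500 ✓; ∠(SQ, QV) = 90.00° ✓; |QV| = 29.70 ✓; |AV| = 69.16 ✓.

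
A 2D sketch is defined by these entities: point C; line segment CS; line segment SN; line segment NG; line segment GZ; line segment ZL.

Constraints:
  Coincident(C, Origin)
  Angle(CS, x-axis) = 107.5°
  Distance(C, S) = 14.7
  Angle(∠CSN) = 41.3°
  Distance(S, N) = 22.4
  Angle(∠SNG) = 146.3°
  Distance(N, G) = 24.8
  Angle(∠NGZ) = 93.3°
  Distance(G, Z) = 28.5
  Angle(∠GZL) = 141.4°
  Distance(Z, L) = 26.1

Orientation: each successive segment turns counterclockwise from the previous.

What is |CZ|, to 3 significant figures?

33.6

C is at the origin; CS runs at 107.5° with length 14.7, so S = (-4.42, 14.0). ∠CSN = 41.3° gives SN at -114° from the x-axis; with |SN| = 22.4, N = (-13.5, -6.48). ∠SNG = 146.3° gives NG at -80.1° from the x-axis; with |NG| = 24.8, G = (-9.20, -30.9). ∠NGZ = 93.3° gives GZ at 6.60° from the x-axis; with |GZ| = 28.5, Z = (19.1, -27.6). Then |CZ| = |Z − C| = 33.6.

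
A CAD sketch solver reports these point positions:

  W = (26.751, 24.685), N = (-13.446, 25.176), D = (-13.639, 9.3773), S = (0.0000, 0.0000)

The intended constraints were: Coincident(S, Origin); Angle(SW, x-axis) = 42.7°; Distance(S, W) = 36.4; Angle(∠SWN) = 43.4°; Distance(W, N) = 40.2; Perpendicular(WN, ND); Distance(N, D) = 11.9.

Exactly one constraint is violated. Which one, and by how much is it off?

Distance(N, D) = 11.9 — off by 3.90.

S = (0.00, 0.00) ✓; SW at 42.70° ✓; |SW| = 36.40 ✓; ∠SWN = 43.40° ✓; |WN| = 40.20 ✓; ∠(WN, ND) = 90.00° ✓; |ND| = 15.80 ✗.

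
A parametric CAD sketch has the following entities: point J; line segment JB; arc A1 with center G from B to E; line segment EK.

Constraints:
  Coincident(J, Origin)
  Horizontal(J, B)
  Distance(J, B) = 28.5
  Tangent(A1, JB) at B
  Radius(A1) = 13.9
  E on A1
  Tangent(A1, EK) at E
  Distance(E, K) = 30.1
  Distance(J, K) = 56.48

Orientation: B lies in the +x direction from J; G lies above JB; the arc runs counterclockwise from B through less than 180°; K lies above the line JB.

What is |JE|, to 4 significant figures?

45.55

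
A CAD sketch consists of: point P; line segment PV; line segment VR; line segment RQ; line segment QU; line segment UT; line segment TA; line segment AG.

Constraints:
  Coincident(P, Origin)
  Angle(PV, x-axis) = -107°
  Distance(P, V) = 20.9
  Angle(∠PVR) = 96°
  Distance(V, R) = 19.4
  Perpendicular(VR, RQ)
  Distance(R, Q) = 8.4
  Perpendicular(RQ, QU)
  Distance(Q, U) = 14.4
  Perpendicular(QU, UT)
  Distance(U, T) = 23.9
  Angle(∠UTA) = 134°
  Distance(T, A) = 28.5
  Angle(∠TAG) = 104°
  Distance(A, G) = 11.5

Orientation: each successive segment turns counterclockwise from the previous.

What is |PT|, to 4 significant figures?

36.99

P is at the origin; PV runs at -107.0° with length 20.9, so V = (-6.111, -19.99). ∠PVR = 96.0° gives VR at -23.00° from the x-axis; with |VR| = 19.4, R = (11.75, -27.57). VR ⟂ RQ, so RQ runs at 67.00°; with |RQ| = 8.4, Q = (15.03, -19.83). RQ ⟂ QU, so QU runs at 157.0°; with |QU| = 14.4, U = (1.774, -14.21). The perpendicularity gives UT at right angles to QU, so UT runs at -113.0°; with |UT| = 23.9, T = (-7.564, -36.21). Then |PT| = |T − P| = 36.99.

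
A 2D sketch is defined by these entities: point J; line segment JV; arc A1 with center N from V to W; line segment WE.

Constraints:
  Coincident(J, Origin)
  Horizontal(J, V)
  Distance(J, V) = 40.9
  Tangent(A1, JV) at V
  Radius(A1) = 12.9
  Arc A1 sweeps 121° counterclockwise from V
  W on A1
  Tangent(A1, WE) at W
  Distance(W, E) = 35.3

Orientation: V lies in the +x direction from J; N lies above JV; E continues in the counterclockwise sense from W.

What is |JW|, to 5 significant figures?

55.512

J is at the origin; J and V share the same y with |JV| = 40.9 and V on the +x side, so V = (40.900, 0.0000). The tangent condition forces NV to be normal to JV, so N = V + (0, 12.9) = (40.900, 12.900). On A1, V sits at bearing -90° from N; a 121° counterclockwise sweep puts W at bearing 31°, so W = N + 12.9·(cos 31°, sin 31°) = (51.957, 19.544). Then |JW| = |W − J| = 55.512.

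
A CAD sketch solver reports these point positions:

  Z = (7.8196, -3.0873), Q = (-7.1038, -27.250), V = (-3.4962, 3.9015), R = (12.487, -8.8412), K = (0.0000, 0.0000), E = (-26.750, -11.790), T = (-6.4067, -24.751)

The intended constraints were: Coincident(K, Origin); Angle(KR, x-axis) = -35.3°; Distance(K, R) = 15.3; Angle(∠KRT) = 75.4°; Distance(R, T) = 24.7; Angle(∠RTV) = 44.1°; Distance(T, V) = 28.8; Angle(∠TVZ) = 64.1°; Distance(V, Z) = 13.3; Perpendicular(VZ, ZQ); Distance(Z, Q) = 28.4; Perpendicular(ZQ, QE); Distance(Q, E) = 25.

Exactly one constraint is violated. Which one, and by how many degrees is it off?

Perpendicular(ZQ, QE) — off by 6.50°.

K = (0.00, 0.00) ✓; KR at -35.30° ✓; |KR| = 15.30 ✓; ∠KRT = 75.40° ✓; |RT| = 24.70 ✓; ∠RTV = 44.10° ✓; |TV| = 28.80 ✓; ∠TVZ = 64.10° ✓; |VZ| = 13.30 ✓; ∠(VZ, ZQ) = 90.00° ✓; |ZQ| = 28.40 ✓; ∠(ZQ, QE) = 96.50° ✗; |QE| = 25.00 ✓.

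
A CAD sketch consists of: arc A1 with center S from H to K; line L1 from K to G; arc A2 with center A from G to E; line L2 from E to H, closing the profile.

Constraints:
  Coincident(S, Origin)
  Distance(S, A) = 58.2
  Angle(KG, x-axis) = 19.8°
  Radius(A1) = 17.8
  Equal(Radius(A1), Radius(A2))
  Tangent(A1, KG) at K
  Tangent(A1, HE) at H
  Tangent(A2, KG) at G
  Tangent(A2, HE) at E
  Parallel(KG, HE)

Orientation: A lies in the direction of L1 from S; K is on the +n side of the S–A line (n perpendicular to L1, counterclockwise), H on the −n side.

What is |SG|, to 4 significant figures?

60.86

Tangency of A1 to both parallel lines with radius 17.8 puts K and H at S ± 17.8·n: K = (-6.030, 16.75), H = (6.030, -16.75). Equal radii place G and E the same way about A: G = A + 17.8·n = (48.73, 36.46), E = A − 17.8·n = (60.79, 2.967). Then |SG| = |G − S| = 60.86.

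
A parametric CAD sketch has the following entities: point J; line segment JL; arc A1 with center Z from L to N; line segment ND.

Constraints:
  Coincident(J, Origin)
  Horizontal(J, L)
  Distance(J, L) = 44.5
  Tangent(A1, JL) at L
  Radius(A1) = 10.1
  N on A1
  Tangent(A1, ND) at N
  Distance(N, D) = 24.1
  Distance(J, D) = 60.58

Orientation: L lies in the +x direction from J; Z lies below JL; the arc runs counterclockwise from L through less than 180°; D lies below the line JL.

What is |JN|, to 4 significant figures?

39.15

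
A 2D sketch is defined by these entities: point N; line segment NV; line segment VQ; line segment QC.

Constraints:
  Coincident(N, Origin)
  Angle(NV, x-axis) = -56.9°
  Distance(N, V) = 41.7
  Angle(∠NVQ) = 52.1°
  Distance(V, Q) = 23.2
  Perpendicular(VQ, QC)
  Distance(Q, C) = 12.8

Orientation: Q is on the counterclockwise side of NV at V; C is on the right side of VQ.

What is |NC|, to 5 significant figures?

45.769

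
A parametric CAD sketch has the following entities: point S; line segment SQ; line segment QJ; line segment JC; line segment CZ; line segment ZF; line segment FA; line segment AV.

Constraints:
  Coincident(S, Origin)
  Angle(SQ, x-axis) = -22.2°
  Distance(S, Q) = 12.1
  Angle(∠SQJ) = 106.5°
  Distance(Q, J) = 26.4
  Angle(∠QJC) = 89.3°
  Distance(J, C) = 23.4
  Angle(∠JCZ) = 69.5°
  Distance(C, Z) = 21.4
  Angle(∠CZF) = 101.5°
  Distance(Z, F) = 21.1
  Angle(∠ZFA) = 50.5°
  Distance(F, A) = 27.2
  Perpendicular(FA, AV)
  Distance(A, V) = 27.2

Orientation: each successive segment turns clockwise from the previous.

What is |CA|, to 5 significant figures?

8.0652

∠CZF = 101.5° gives ZF at -15.400° from the x-axis; with |ZF| = 21.1, F = (15.351, -14.752). ∠ZFA = 50.5° gives FA at -144.90° from the x-axis; with |FA| = 27.2, A = (-6.9023, -30.392). Then |CA| = |A − C| = 8.0652.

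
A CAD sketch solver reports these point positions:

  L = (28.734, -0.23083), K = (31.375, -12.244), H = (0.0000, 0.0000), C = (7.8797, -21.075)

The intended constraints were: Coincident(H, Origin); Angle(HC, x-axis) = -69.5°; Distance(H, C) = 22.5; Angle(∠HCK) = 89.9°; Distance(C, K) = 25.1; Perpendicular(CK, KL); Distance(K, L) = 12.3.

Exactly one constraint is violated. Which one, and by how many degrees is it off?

Perpendicular(CK, KL) — off by 8.20°.

H = (0.00, 0.00) ✓; HC at -69.50° ✓; |HC| = 22.50 ✓; ∠HCK = 89.90° ✓; |CK| = 25.10 ✓; ∠(CK, KL) = 81.80° ✗; |KL| = 12.30 ✓.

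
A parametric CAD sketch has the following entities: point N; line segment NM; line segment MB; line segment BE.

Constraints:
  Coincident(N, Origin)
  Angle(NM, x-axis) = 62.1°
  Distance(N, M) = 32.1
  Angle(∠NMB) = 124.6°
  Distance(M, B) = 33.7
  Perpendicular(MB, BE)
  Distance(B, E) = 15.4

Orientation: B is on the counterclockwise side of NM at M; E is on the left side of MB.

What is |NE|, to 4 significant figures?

53.08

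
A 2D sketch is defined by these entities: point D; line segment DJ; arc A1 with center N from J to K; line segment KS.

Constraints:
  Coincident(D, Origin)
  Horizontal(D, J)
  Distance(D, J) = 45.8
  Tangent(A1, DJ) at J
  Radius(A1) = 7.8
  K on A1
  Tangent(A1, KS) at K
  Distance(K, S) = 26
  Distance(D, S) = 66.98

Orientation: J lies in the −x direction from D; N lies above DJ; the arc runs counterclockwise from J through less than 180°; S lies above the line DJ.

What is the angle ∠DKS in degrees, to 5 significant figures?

154.52°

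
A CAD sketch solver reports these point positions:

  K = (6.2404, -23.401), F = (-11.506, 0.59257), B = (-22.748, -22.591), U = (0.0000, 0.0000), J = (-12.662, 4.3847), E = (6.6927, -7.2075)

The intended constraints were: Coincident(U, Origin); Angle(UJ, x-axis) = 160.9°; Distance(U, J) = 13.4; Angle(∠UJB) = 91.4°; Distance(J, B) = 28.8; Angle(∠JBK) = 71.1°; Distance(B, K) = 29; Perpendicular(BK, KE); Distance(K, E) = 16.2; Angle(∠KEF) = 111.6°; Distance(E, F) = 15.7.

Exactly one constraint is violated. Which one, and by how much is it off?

Distance(E, F) = 15.7 — off by 4.10.

U = (0.00, 0.00) ✓; UJ at 160.9° ✓; |UJ| = 13.40 ✓; ∠UJB = 91.40° ✓; |JB| = 28.80 ✓; ∠JBK = 71.10° ✓; |BK| = 29.00 ✓; ∠(BK, KE) = 90.00° ✓; |KE| = 16.20 ✓; ∠KEF = 111.6° ✓; |EF| = 19.80 ✗.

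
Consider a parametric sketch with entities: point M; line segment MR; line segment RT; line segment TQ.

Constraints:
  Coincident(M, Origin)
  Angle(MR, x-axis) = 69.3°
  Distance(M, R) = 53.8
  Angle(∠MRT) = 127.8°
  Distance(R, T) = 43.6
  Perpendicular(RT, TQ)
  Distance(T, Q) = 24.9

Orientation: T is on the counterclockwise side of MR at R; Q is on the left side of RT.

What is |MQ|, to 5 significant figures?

78.573

∠MRT = 127.8°, so RT runs at 69.3° + (180° − 127.8°) = 121.50° from the x-axis; with |RT| = 43.6, T = R + 43.6·(cos 121.50°, sin 121.50°) = (-3.7640, 87.502). RT ⟂ TQ; with |TQ| = 24.9 on the left of RT, Q = T + 24.9·(-0.85264, -0.52250) = (-24.995, 74.492). Then |MQ| = |Q − M| = 78.573.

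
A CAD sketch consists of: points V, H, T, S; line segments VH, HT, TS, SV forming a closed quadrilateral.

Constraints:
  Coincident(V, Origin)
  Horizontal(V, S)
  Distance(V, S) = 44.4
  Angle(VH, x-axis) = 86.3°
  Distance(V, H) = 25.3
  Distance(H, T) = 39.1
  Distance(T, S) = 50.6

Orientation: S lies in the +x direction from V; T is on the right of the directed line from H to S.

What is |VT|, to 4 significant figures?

14.09

V is at the origin; VS is horizontal with |VS| = 44.4 and S in +x, so S = (44.4, 0). VH runs at 86.3° with |VH| = 25.3, so H = (1.633, 25.25). T is determined by |HT| = 39.1 and |TS| = 50.6 together: it lies at the intersection of circle(H, 39.1) and circle(S, 50.6). With |HS| = 49.66, the foot of the radical line on HS is 14.45 from H and the perpendicular offset is √(39.1² − 14.45²) = 36.33. Taking the right-of-HS solution: T = (-4.398, -13.38).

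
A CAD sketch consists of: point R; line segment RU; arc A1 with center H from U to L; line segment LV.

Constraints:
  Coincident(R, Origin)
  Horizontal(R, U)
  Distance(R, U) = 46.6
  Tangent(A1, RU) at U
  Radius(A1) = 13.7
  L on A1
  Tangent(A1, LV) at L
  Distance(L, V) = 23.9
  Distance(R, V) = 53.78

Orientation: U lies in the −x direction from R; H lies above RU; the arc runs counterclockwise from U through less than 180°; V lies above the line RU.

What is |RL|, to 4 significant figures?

36.61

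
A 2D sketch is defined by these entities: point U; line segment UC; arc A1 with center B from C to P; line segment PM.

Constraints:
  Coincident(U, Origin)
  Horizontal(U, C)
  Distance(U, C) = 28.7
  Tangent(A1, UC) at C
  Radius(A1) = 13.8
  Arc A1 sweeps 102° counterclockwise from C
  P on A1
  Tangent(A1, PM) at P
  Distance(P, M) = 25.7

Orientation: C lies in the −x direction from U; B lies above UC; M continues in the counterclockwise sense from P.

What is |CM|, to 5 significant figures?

42.596

U is at the origin; U and C share the same y with |UC| = 28.7 and C on the −x side, so C = (-28.700, 0.0000). Since A1 is tangent to UC there, BC ⟂ UC, so B = C + (0, 13.8) = (-28.700, 13.800). On A1, C sits at bearing -90° from B; a 102° counterclockwise sweep puts P at bearing 12°, so P = B + 13.8·(cos 12°, sin 12°) = (-15.202, 16.669). A1 meets PM tangentially, so BP is at right angles to PM, so PM runs along (−sin 12°, cos 12°); with |PM| = 25.7, M = (-20.545, 41.808). Then |CM| = |M − C| = 42.596.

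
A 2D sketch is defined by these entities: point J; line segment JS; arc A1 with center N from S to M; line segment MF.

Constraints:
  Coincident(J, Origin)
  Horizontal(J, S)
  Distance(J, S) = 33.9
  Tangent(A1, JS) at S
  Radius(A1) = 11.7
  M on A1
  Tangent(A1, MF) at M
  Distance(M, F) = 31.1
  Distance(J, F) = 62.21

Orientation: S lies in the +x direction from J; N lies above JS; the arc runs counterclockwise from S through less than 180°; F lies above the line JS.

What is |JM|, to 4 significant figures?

47.14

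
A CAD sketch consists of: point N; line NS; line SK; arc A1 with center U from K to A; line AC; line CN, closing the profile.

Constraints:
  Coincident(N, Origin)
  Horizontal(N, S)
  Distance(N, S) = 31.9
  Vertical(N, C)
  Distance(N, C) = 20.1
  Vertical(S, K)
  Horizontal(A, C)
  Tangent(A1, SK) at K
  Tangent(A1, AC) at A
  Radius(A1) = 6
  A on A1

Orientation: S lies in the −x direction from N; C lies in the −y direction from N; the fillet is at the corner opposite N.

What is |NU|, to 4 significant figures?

29.49

N is at the origin; N and S share the same y with |NS| = 31.9 and S on the −x side, so S = (-31.90, 0.000). N and C share the same x with |NC| = 20.1 and C on the −y side, so C = (0.000, -20.10). The virtual corner opposite N is at (-31.90, -20.10). Tangency of A1 to SK means the radius UK is perpendicular to SK and A1 meets AC tangentially, so UA is at right angles to AC, with radius 6.0, so the center U sits 6.0 in from both sides at U = (-25.90, -14.10). Then |NU| = |U − N| = 29.49.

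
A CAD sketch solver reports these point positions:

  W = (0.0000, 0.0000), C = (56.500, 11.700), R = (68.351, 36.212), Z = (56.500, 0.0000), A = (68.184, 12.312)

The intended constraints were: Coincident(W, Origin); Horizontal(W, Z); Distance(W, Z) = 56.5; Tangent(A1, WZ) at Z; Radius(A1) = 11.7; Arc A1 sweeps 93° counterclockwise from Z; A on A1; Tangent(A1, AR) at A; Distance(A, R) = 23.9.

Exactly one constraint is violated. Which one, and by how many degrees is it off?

Tangent(A1, AR) at A — off by 3.40°.

W = (0.00, 0.00) ✓; W.y = 0.00, Z.y = 0.00 ✓; |WZ| = 56.50 ✓; ∠(CZ, ZW) = 90.00° ✓; |CZ| = 11.70 ✓; bearing(C→A) − bearing(C→Z) = 93.00° ✓; |CA| = 11.70 ✓; ∠(CA, AR) = 93.40° ✗; |AR| = 23.90 ✓.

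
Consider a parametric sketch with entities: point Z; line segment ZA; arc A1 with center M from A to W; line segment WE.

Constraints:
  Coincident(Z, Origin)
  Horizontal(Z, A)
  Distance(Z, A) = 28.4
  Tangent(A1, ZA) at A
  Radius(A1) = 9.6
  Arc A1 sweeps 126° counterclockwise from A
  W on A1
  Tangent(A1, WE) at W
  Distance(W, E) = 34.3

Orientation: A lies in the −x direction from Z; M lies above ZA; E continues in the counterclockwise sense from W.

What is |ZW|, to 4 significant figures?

25.65

Z is at the origin; Z and A share the same y with |ZA| = 28.4 and A on the −x side, so A = (-28.40, 0.000). The tangent condition forces MA to be normal to ZA, so M = A + (0, 9.6) = (-28.40, 9.600). On A1, A sits at bearing -90° from M; a 126° counterclockwise sweep puts W at bearing 36°, so W = M + 9.6·(cos 36°, sin 36°) = (-20.63, 15.24). Then |ZW| = |W − Z| = 25.65.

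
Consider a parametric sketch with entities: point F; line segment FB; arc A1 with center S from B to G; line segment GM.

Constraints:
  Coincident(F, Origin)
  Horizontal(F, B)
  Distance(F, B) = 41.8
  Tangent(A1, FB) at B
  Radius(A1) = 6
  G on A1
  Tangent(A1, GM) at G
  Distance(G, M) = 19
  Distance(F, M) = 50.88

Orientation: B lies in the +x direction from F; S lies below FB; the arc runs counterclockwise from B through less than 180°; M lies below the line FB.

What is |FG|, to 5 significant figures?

37.249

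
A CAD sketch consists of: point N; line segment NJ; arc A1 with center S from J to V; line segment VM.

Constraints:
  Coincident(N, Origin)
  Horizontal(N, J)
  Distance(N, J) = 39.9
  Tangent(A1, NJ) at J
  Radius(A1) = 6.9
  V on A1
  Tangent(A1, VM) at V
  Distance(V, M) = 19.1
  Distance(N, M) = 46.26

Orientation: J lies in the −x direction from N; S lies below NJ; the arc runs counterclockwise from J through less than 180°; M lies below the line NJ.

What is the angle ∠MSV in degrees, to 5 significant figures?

70.137°

Checks: |SV| = 6.900 ✓; ∠(SV, VM) = 90.00° ✓; |VM| = 19.10 ✓; |NM| = 46.26 ✓.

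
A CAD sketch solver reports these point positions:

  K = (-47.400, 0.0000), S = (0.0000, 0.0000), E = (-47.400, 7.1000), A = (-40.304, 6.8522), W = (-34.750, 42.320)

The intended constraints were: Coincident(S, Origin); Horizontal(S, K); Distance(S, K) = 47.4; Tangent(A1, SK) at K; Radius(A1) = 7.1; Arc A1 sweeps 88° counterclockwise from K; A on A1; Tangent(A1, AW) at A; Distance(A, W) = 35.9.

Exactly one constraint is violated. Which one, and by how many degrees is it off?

Tangent(A1, AW) at A — off by 6.90°.

S = (0.00, 0.00) ✓; S.y = 0.00, K.y = 0.00 ✓; |SK| = 47.40 ✓; ∠(EK, KS) = 90.00° ✓; |EK| = 7.100 ✓; bearing(E→A) − bearing(E→K) = 88.00° ✓; |EA| = 7.100 ✓; ∠(EA, AW) = 96.90° ✗; |AW| = 35.90 ✓.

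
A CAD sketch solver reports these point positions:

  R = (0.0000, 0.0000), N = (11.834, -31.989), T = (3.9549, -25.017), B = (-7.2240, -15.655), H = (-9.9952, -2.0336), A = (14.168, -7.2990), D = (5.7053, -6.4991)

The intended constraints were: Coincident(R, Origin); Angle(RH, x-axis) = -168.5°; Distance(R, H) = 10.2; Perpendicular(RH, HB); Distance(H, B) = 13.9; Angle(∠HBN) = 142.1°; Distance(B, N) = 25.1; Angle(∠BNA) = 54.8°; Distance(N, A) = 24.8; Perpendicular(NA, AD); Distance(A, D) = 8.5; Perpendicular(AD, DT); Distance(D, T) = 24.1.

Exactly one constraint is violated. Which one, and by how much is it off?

Distance(D, T) = 24.1 — off by 5.50.

R = (0.00, 0.00) ✓; RH at -168.5° ✓; |RH| = 10.20 ✓; ∠(RH, HB) = 90.00° ✓; |HB| = 13.90 ✓; ∠HBN = 142.1° ✓; |BN| = 25.10 ✓; ∠BNA = 54.80° ✓; |NA| = 24.80 ✓; ∠(NA, AD) = 90.00° ✓; |AD| = 8.500 ✓; ∠(AD, DT) = 90.00° ✓; |DT| = 18.60 ✗.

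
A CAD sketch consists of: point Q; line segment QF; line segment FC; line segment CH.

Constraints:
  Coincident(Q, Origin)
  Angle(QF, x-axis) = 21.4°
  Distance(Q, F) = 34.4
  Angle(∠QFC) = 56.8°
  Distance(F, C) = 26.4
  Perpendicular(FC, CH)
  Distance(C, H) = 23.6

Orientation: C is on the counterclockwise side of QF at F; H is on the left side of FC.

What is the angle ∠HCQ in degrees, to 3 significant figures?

14.7°

∠QFC = 56.8°, so FC runs at 21.4° + (180° − 56.8°) = 145° from the x-axis; with |FC| = 26.4, C = F + 26.4·(cos 145°, sin 145°) = (10.5, 27.8). FC ⟂ CH; with |CH| = 23.6 on the left of FC, H = C + 23.6·(-0.579, -0.815) = (-3.16, 8.61). Then cos ∠HCQ = CH·CQ / (|CH||CQ|), giving 14.7°.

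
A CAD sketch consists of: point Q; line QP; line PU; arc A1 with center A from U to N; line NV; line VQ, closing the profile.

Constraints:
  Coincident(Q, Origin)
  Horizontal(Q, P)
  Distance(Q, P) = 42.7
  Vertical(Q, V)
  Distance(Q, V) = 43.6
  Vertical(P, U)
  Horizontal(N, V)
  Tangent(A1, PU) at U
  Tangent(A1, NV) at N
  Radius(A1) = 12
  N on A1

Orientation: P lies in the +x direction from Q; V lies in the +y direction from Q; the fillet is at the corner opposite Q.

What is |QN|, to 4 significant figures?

53.32

The virtual corner opposite Q is at (42.70, 43.60). Since A1 is tangent to PU there, AU ⟂ PU and tangency of A1 to NV means the radius AN is perpendicular to NV, with radius 12.0, so the center A sits 12.0 in from both sides at A = (30.70, 31.60). That places the tangent points at U = (42.70, 31.60) on PU and N = (30.70, 43.60) on NV. Then |QN| = |N − Q| = 53.32.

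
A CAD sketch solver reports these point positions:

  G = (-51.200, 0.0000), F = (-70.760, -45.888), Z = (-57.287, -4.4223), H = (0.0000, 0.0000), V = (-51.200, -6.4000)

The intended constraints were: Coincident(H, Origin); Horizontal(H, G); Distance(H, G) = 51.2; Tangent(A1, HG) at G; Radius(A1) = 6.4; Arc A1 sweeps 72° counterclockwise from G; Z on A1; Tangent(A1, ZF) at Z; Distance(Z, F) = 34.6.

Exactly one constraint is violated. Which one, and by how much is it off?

Distance(Z, F) = 34.6 — off by 9.00.

H = (0.00, 0.00) ✓; H.y = 0.00, G.y = 0.00 ✓; |HG| = 51.20 ✓; ∠(VG, GH) = 90.00° ✓; |VG| = 6.400 ✓; bearing(V→Z) − bearing(V→G) = 72.00° ✓; |VZ| = 6.400 ✓; ∠(VZ, ZF) = 90.00° ✓; |ZF| = 43.60 ✗.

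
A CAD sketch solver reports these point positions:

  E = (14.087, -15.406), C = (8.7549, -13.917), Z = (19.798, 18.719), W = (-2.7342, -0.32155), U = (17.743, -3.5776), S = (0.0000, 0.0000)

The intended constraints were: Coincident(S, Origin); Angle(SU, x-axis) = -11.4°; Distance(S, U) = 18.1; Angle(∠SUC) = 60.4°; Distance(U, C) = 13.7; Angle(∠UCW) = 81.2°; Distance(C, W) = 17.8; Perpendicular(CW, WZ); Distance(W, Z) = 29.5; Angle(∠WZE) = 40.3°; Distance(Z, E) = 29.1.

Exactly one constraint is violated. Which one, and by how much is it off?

Distance(Z, E) = 29.1 — off by 5.50.

S = (0.00, 0.00) ✓; SU at -11.40° ✓; |SU| = 18.10 ✓; ∠SUC = 60.40° ✓; |UC| = 13.70 ✓; ∠UCW = 81.20° ✓; |CW| = 17.80 ✓; ∠(CW, WZ) = 90.00° ✓; |WZ| = 29.50 ✓; ∠WZE = 40.30° ✓; |ZE| = 34.60 ✗.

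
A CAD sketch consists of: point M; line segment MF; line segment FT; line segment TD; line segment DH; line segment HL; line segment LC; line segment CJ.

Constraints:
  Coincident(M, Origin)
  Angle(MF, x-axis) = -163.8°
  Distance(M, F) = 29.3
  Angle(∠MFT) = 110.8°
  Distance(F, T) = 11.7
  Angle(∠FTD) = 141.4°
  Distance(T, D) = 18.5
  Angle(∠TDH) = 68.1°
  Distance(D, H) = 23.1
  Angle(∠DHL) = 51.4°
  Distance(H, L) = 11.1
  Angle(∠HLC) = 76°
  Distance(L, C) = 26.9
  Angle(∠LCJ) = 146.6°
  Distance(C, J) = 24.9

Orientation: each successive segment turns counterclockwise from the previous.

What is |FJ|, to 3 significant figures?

63.4

M is at the origin; MF runs at -163.8° with length 29.3, so F = (-28.1, -8.17). ∠MFT = 110.8° gives FT at -94.6° from the x-axis; with |FT| = 11.7, T = (-29.1, -19.8). ∠FTD = 141.4° gives TD at -56.0° from the x-axis; with |TD| = 18.5, D = (-18.7, -35.2). ∠TDH = 68.1° gives DH at 55.9° from the x-axis; with |DH| = 23.1, H = (-5.78, -16.0). ∠DHL = 51.4° gives HL at -176° from the x-axis; with |HL| = 11.1, L = (-16.8, -16.9). ∠HLC = 76.0° gives LC at -71.5° from the x-axis; with |LC| = 26.9, C = (-8.31, -42.4). ∠LCJ = 146.6° gives CJ at -38.1° from the x-axis; with |CJ| = 24.9, J = (11.3, -57.8). Then |FJ| = |J − F| = 63.4.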